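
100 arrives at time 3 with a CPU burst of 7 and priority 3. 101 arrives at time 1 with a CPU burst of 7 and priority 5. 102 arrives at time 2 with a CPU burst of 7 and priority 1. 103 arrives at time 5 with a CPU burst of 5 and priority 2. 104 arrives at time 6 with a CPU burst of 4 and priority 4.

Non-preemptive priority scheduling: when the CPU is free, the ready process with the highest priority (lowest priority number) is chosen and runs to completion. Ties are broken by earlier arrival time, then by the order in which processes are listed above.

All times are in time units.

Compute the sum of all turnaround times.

Schedule: | idle 0-1 | 101 1-8 | 102 8-15 | 103 15-20 | 100 20-27 | 104 27-31 |
Completion: 100=27  101=8  102=15  103=20  104=31
Turnaround = completion − arrival: 100=24, 101=7, 102=13, 103=15, 104=25
Total turnaround = 24 + 7 + 13 + 15 + 25 = 84

84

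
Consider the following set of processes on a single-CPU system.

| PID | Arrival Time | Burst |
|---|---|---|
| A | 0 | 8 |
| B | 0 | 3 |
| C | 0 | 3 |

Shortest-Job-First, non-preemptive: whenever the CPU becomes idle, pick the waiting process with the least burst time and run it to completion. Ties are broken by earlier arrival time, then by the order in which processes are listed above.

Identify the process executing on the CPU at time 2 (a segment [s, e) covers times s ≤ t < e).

B

Schedule: | B 0-3 | C 3-6 | A 6-14 |
Completion: A=14  B=3  C=6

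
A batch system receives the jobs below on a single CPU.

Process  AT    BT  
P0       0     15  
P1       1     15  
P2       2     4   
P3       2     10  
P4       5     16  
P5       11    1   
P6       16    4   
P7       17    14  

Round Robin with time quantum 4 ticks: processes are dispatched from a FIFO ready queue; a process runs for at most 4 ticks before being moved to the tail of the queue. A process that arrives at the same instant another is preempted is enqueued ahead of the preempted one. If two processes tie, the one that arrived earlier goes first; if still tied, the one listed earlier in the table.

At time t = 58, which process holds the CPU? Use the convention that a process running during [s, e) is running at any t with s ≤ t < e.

Timeline: | P0 0-4 | P1 4-8 | P2 8-12 | P3 12-16 | P0 16-20 | P4 20-24 | P1 24-28 | P5 28-29 | P6 29-33 | P3 33-37 | P7 37-41 | P0 41-45 | P4 45-49 | P1 49-53 | P3 53-55 | P7 55-59 | P0 59-62 | P4 62-66 | P1 66-69 | P7 69-73 | P4 73-77 | P7 77-79 |
Completion: P0=62  P1=69  P2=12  P3=55  P4=77  P5=29  P6=33  P7=79
Turnaround (C−A): P0=62  P1=68  P2=10  P3=53  P4=72  P5=18  P6=17  P7=62

P7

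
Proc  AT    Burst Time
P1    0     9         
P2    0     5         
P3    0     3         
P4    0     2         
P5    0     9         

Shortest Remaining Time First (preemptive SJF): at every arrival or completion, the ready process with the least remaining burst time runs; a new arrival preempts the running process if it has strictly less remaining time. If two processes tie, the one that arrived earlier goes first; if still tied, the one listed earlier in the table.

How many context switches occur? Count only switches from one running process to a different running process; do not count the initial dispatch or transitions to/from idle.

Gantt: | P4 0-2 | P3 2-5 | P2 5-10 | P1 10-19 | P5 19-28 |
Completion: P1=19  P2=10  P3=5  P4=2  P5=28
Turnaround (C−A): P1=19  P2=10  P3=5  P4=2  P5=28

4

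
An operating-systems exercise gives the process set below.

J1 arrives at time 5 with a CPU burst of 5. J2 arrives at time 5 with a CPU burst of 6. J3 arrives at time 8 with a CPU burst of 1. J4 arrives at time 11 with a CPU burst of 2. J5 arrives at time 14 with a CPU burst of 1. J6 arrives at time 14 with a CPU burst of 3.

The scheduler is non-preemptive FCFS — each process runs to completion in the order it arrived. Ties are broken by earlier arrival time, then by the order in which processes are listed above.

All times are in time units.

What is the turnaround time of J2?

Schedule: | idle 0-5 | J1 5-10 | J2 10-16 | J3 16-17 | J4 17-19 | J5 19-20 | J6 20-23 |
Completion: J1=10  J2=16  J3=17  J4=19  J5=20  J6=23
Turnaround (C−A): J1=5  J2=11  J3=9  J4=8  J5=6  J6=9
Turnaround(J2) = completion − arrival = 16 − 5 = 11

11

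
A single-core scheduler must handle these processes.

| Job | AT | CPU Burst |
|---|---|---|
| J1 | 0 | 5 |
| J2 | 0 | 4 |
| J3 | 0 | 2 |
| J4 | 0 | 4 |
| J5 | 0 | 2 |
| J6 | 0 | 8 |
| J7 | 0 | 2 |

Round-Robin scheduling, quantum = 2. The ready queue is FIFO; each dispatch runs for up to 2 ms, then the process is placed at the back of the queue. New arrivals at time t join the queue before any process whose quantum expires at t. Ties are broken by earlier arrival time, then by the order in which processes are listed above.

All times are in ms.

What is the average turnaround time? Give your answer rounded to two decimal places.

Gantt: | J1 0-2 | J2 2-4 | J3 4-6 | J4 6-8 | J5 8-10 | J6 10-12 | J7 12-14 | J1 14-16 | J2 16-18 | J4 18-20 | J6 20-22 | J1 22-23 | J6 23-27 |
Completion: J1=23  J2=18  J3=6  J4=20  J5=10  J6=27  J7=14
Turnaround (C−A): J1=23  J2=18  J3=6  J4=20  J5=10  J6=27  J7=14
Turnaround times: J1=23, J2=18, J3=6, J4=20, J5=10, J6=27, J7=14
Average turnaround = (23+18+6+20+10+27+14) / 7 = 118/7 = 16.86

16.86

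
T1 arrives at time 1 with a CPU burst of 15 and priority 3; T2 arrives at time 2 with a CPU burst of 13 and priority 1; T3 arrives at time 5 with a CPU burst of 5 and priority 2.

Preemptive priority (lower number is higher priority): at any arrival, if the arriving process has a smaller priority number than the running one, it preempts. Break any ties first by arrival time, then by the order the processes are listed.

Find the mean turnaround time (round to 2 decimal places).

Timeline: | idle 0-1 | T1 1-2 | T2 2-15 | T3 15-20 | T1 20-34 |
Completion: T1=34  T2=15  T3=20
Turnaround times: T1=33, T2=13, T3=15
Average turnaround = (33+13+15) / 3 = 61/3 = 20.33

20.33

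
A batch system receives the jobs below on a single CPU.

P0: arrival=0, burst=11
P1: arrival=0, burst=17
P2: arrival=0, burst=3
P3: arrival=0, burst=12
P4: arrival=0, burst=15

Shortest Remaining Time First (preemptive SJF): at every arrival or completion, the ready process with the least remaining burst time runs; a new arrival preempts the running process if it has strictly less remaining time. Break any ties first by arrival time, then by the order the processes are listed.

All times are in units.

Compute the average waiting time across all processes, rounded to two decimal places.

16.80

Schedule: | P2 0-3 | P0 3-14 | P3 14-26 | P4 26-41 | P1 41-58 |
Completion: P0=14  P1=58  P2=3  P3=26  P4=41
Waiting times: P0=3, P1=41, P2=0, P3=14, P4=26
Average waiting = (3+41+0+14+26) / 5 = 84/5 = 16.80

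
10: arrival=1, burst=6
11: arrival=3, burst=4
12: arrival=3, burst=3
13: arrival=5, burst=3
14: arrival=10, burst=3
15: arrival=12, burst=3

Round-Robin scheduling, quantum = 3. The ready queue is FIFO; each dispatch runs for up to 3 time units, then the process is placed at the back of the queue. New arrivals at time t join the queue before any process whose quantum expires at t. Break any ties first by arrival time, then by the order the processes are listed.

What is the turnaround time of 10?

12

Schedule: | idle 0-1 | 10 1-4 | 11 4-7 | 12 7-10 | 10 10-13 | 13 13-16 | 11 16-17 | 14 17-20 | 15 20-23 |
Completion: 10=13  11=17  12=10  13=16  14=20  15=23
Turnaround (C−A): 10=12  11=14  12=7  13=11  14=10  15=11
Turnaround(10) = completion − arrival = 13 − 1 = 12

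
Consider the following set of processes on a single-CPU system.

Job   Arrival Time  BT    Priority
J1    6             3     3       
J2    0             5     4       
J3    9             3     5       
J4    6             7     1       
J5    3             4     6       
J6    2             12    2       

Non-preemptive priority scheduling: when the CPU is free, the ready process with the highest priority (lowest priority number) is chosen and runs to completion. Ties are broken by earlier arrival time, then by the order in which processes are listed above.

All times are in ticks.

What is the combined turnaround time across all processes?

Schedule: | J2 0-5 | J6 5-17 | J4 17-24 | J1 24-27 | J3 27-30 | J5 30-34 |
Completion: J1=27  J2=5  J3=30  J4=24  J5=34  J6=17
Turnaround (C−A): J1=21  J2=5  J3=21  J4=18  J5=31  J6=15
Turnaround = completion − arrival: J1=21, J2=5, J3=21, J4=18, J5=31, J6=15
Total turnaround = 21 + 5 + 21 + 18 + 31 + 15 = 111

111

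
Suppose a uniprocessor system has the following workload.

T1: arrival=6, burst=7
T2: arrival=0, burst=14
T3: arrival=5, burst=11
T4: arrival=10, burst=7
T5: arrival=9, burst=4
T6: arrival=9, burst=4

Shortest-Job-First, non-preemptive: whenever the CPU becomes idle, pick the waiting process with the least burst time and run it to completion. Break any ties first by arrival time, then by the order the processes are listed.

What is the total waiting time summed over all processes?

Timeline: | T2 0-14 | T5 14-18 | T6 18-22 | T1 22-29 | T4 29-36 | T3 36-47 |
Completion: T1=29  T2=14  T3=47  T4=36  T5=18  T6=22
Turnaround (C−A): T1=23  T2=14  T3=42  T4=26  T5=9  T6=13
Waiting = turnaround − burst: T1=16, T2=0, T3=31, T4=19, T5=5, T6=9
Total waiting = 16 + 0 + 31 + 19 + 5 + 9 = 80

80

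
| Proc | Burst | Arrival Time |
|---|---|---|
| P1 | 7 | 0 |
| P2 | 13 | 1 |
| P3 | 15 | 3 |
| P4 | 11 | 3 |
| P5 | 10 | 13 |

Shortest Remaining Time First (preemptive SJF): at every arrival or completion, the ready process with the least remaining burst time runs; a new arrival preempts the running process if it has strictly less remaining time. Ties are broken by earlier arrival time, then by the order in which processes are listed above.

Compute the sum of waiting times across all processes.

Schedule: | P1 0-7 | P4 7-18 | P5 18-28 | P2 28-41 | P3 41-56 |
Completion: P1=7  P2=41  P3=56  P4=18  P5=28
Waiting = turnaround − burst: P1=0, P2=27, P3=38, P4=4, P5=5
Total waiting = 0 + 27 + 38 + 4 + 5 = 74

74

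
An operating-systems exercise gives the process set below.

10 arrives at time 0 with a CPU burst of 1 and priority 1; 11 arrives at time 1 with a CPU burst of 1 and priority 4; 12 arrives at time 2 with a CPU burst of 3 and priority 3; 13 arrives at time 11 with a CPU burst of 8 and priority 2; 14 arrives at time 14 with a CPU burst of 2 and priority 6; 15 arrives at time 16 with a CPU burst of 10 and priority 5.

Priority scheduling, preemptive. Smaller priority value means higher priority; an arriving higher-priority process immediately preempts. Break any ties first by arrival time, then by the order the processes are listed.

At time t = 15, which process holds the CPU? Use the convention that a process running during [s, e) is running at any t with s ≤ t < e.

Timeline: | 10 0-1 | 11 1-2 | 12 2-5 | idle 5-11 | 13 11-19 | 15 19-29 | 14 29-31 |
Completion: 10=1  11=2  12=5  13=19  14=31  15=29

13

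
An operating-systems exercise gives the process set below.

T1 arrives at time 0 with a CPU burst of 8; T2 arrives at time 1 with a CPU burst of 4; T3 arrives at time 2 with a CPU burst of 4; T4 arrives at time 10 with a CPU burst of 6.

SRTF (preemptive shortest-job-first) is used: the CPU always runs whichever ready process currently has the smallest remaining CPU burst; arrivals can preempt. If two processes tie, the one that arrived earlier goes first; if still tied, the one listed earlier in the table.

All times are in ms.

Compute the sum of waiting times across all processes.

17

Schedule: | T1 0-1 | T2 1-5 | T3 5-9 | T1 9-16 | T4 16-22 |
Completion: T1=16  T2=5  T3=9  T4=22
Turnaround (C−A): T1=16  T2=4  T3=7  T4=12
Waiting = turnaround − burst: T1=8, T2=0, T3=3, T4=6
Total waiting = 8 + 0 + 3 + 6 = 17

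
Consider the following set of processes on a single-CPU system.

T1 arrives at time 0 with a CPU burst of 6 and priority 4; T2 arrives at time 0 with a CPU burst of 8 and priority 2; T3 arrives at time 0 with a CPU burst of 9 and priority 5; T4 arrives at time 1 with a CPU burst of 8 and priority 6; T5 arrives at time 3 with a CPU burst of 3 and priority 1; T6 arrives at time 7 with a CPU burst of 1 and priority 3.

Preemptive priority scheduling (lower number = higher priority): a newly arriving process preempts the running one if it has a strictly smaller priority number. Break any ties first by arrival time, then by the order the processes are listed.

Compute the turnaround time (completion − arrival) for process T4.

Gantt: | T2 0-3 | T5 3-6 | T2 6-11 | T6 11-12 | T1 12-18 | T3 18-27 | T4 27-35 |
Completion: T1=18  T2=11  T3=27  T4=35  T5=6  T6=12
Turnaround(T4) = completion − arrival = 35 − 1 = 34

34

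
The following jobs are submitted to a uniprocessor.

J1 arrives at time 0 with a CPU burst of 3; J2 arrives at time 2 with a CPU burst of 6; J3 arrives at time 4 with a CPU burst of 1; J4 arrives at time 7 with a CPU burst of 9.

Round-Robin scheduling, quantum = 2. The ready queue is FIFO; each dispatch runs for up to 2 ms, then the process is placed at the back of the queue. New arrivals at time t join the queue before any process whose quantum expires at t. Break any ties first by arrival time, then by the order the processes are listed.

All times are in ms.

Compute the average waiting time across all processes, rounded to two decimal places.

2.50

Timeline: | J1 0-2 | J2 2-4 | J1 4-5 | J3 5-6 | J2 6-8 | J4 8-10 | J2 10-12 | J4 12-19 |
Completion: J1=5  J2=12  J3=6  J4=19
Turnaround (C−A): J1=5  J2=10  J3=2  J4=12
Waiting times: J1=2, J2=4, J3=1, J4=3
Average waiting = (2+4+1+3) / 4 = 10/4 = 2.50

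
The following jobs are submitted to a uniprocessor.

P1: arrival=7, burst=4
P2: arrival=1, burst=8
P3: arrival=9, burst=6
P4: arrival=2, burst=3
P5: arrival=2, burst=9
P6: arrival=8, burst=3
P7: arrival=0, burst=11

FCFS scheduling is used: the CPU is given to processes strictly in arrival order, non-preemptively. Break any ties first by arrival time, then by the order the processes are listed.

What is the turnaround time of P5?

29

Timeline: | P7 0-11 | P2 11-19 | P4 19-22 | P5 22-31 | P1 31-35 | P6 35-38 | P3 38-44 |
Completion: P1=35  P2=19  P3=44  P4=22  P5=31  P6=38  P7=11
Turnaround (C−A): P1=28  P2=18  P3=35  P4=20  P5=29  P6=30  P7=11
Turnaround(P5) = completion − arrival = 31 − 2 = 29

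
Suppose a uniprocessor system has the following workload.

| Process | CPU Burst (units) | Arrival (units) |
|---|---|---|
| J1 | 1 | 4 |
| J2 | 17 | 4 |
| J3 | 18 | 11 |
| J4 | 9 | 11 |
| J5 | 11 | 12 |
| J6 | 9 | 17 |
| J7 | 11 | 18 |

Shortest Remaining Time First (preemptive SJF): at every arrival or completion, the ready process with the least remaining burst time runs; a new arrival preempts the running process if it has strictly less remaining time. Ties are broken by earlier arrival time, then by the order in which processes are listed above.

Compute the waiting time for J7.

33

Gantt: | idle 0-4 | J1 4-5 | J2 5-11 | J4 11-20 | J6 20-29 | J2 29-40 | J5 40-51 | J7 51-62 | J3 62-80 |
Completion: J1=5  J2=40  J3=80  J4=20  J5=51  J6=29  J7=62
Turnaround (C−A): J1=1  J2=36  J3=69  J4=9  J5=39  J6=12  J7=44
Waiting(J7) = turnaround − burst = 44 − 11 = 33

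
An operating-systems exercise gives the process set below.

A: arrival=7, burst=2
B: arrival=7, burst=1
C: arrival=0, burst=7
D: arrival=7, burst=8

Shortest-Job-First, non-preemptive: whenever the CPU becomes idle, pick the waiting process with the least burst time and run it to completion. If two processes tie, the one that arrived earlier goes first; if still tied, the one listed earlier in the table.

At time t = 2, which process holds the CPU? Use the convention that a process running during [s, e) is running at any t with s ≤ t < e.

Schedule: | C 0-7 | B 7-8 | A 8-10 | D 10-18 |
Completion: A=10  B=8  C=7  D=18
Turnaround (C−A): A=3  B=1  C=7  D=11

C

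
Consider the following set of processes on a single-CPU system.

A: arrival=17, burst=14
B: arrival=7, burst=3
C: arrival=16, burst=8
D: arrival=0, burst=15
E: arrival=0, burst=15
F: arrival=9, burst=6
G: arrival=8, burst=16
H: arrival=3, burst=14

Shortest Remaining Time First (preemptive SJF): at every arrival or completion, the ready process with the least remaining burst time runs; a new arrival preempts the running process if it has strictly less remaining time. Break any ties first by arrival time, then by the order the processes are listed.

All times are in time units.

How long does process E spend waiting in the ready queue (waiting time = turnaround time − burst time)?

Gantt: | D 0-7 | B 7-10 | F 10-16 | D 16-24 | C 24-32 | H 32-46 | A 46-60 | E 60-75 | G 75-91 |
Completion: A=60  B=10  C=32  D=24  E=75  F=16  G=91  H=46
Waiting(E) = turnaround − burst = 75 − 15 = 60

60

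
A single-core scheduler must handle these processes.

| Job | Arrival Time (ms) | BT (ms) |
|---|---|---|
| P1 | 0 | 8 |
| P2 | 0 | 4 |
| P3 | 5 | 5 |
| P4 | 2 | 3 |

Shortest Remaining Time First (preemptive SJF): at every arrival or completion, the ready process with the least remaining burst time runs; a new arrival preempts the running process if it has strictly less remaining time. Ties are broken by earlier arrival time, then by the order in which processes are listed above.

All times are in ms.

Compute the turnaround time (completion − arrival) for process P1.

20

Timeline: | P2 0-4 | P4 4-7 | P3 7-12 | P1 12-20 |
Completion: P1=20  P2=4  P3=12  P4=7
Turnaround (C−A): P1=20  P2=4  P3=7  P4=5
Turnaround(P1) = completion − arrival = 20 − 0 = 20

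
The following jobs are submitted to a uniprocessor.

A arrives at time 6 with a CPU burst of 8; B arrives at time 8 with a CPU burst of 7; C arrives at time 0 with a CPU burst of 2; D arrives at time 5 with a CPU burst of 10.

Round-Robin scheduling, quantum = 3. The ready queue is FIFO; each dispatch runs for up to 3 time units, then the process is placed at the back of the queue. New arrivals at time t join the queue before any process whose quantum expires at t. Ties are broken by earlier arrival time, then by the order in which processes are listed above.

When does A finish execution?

Gantt: | C 0-2 | idle 2-5 | D 5-8 | A 8-11 | B 11-14 | D 14-17 | A 17-20 | B 20-23 | D 23-26 | A 26-28 | B 28-29 | D 29-30 |
Completion: A=28  B=29  C=2  D=30

28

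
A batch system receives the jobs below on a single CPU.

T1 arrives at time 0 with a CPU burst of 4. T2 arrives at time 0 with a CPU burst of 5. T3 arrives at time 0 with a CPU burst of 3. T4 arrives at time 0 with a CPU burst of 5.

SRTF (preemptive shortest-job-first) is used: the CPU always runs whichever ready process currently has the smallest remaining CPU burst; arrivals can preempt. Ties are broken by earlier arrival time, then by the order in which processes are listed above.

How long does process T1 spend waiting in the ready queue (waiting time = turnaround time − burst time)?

3

Schedule: | T3 0-3 | T1 3-7 | T2 7-12 | T4 12-17 |
Completion: T1=7  T2=12  T3=3  T4=17
Waiting(T1) = turnaround − burst = 7 − 4 = 3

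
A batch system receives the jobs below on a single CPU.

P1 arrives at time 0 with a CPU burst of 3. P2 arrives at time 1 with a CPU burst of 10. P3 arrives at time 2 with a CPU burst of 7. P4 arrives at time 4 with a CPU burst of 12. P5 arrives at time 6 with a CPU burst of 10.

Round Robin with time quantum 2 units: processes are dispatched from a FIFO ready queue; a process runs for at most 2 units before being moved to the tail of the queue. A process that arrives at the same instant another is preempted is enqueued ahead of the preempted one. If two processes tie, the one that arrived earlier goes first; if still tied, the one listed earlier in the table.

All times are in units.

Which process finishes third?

P2

Schedule: | P1 0-2 | P2 2-4 | P3 4-6 | P1 6-7 | P4 7-9 | P2 9-11 | P5 11-13 | P3 13-15 | P4 15-17 | P2 17-19 | P5 19-21 | P3 21-23 | P4 23-25 | P2 25-27 | P5 27-29 | P3 29-30 | P4 30-32 | P2 32-34 | P5 34-36 | P4 36-38 | P5 38-40 | P4 40-42 |
Completion: P1=7  P2=34  P3=30  P4=42  P5=40
Turnaround (C−A): P1=7  P2=33  P3=28  P4=38  P5=34
Finish order: P1 → P3 → P2 → P5 → P4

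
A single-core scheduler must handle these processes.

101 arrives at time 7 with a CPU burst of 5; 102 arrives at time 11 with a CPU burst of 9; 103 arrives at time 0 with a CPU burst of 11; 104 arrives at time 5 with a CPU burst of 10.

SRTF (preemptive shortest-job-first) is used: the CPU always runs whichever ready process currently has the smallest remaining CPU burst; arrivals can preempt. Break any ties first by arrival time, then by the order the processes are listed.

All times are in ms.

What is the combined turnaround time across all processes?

64

Gantt: | 103 0-11 | 101 11-16 | 102 16-25 | 104 25-35 |
Completion: 101=16  102=25  103=11  104=35
Turnaround (C−A): 101=9  102=14  103=11  104=30
Turnaround = completion − arrival: 101=9, 102=14, 103=11, 104=30
Total turnaround = 9 + 14 + 11 + 30 = 64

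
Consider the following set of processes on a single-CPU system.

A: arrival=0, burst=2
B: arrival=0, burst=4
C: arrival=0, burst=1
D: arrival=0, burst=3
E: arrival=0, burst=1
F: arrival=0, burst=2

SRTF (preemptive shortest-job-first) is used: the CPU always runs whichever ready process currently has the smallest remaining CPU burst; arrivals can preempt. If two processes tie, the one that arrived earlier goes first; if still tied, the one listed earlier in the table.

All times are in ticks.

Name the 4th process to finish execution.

Timeline: | C 0-1 | E 1-2 | A 2-4 | F 4-6 | D 6-9 | B 9-13 |
Completion: A=4  B=13  C=1  D=9  E=2  F=6
Turnaround (C−A): A=4  B=13  C=1  D=9  E=2  F=6
Finish order: C → E → A → F → D → B

F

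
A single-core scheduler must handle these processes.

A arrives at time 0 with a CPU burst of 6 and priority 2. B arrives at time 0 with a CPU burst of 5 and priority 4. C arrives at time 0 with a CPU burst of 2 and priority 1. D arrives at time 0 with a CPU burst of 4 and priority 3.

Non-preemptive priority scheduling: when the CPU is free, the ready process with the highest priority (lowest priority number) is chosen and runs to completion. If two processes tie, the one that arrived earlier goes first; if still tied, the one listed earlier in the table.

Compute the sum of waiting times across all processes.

Schedule: | C 0-2 | A 2-8 | D 8-12 | B 12-17 |
Completion: A=8  B=17  C=2  D=12
Turnaround (C−A): A=8  B=17  C=2  D=12
Waiting = turnaround − burst: A=2, B=12, C=0, D=8
Total waiting = 2 + 12 + 0 + 8 = 22

22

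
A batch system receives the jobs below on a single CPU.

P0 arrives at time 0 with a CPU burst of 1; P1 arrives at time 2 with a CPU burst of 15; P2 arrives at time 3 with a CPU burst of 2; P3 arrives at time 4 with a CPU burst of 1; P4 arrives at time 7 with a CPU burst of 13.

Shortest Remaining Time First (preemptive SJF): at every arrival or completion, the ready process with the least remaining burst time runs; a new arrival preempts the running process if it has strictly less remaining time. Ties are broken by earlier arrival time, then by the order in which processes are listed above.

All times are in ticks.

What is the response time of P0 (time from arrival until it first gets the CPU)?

0

Schedule: | P0 0-1 | idle 1-2 | P1 2-3 | P2 3-5 | P3 5-6 | P1 6-20 | P4 20-33 |
Completion: P0=1  P1=20  P2=5  P3=6  P4=33
Response(P0) = first start − arrival = 0 − 0 = 0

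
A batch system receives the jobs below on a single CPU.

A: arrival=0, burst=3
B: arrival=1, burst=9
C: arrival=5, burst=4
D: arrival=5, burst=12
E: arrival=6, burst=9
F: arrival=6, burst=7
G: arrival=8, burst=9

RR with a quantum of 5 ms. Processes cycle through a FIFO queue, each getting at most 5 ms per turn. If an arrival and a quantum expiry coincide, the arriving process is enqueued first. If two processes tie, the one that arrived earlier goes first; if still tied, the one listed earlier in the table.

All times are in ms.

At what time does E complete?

45

Schedule: | A 0-3 | B 3-8 | C 8-12 | D 12-17 | E 17-22 | F 22-27 | G 27-32 | B 32-36 | D 36-41 | E 41-45 | F 45-47 | G 47-51 | D 51-53 |
Completion: A=3  B=36  C=12  D=53  E=45  F=47  G=51
Turnaround (C−A): A=3  B=35  C=7  D=48  E=39  F=41  G=43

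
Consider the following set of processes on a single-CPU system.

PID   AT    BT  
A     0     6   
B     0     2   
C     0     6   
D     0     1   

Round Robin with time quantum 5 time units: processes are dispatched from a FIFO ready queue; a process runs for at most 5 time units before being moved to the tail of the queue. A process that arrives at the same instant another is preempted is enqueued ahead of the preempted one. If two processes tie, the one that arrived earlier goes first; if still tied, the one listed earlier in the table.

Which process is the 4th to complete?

C

Timeline: | A 0-5 | B 5-7 | C 7-12 | D 12-13 | A 13-14 | C 14-15 |
Completion: A=14  B=7  C=15  D=13
Turnaround (C−A): A=14  B=7  C=15  D=13
Finish order: B → D → A → C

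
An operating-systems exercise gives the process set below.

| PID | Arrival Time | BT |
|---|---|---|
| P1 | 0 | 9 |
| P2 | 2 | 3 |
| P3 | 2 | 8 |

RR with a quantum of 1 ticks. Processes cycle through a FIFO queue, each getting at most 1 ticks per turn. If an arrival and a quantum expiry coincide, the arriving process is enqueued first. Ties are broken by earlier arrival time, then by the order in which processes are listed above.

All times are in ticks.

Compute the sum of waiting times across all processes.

24

Schedule: | P1 0-2 | P2 2-3 | P3 3-4 | P1 4-5 | P2 5-6 | P3 6-7 | P1 7-8 | P2 8-9 | P3 9-10 | P1 10-11 | P3 11-12 | P1 12-13 | P3 13-14 | P1 14-15 | P3 15-16 | P1 16-17 | P3 17-18 | P1 18-19 | P3 19-20 |
Completion: P1=19  P2=9  P3=20
Turnaround (C−A): P1=19  P2=7  P3=18
Waiting = turnaround − burst: P1=10, P2=4, P3=10
Total waiting = 10 + 4 + 10 = 24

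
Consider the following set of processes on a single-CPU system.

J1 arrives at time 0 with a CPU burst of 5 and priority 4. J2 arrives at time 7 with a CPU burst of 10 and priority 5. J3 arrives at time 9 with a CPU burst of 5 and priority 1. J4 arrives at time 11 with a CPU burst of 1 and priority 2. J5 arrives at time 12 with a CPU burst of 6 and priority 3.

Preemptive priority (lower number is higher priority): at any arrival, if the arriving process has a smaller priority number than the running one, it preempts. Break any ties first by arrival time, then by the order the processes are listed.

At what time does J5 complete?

Timeline: | J1 0-5 | idle 5-7 | J2 7-9 | J3 9-14 | J4 14-15 | J5 15-21 | J2 21-29 |
Completion: J1=5  J2=29  J3=14  J4=15  J5=21
Turnaround (C−A): J1=5  J2=22  J3=5  J4=4  J5=9

21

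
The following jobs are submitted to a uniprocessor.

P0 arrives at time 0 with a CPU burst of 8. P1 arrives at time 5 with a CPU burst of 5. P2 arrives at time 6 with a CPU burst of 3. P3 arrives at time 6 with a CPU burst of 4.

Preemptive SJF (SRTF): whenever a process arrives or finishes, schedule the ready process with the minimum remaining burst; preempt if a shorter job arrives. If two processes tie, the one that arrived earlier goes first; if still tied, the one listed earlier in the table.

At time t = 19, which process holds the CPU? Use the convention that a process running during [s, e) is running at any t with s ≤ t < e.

P1

Timeline: | P0 0-8 | P2 8-11 | P3 11-15 | P1 15-20 |
Completion: P0=8  P1=20  P2=11  P3=15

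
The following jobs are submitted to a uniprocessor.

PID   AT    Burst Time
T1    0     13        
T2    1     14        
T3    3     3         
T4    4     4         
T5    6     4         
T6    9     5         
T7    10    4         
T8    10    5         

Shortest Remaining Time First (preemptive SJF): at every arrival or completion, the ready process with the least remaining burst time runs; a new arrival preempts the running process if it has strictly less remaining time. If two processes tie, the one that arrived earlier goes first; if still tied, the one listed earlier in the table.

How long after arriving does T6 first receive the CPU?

Schedule: | T1 0-3 | T3 3-6 | T4 6-10 | T5 10-14 | T7 14-18 | T6 18-23 | T8 23-28 | T1 28-38 | T2 38-52 |
Completion: T1=38  T2=52  T3=6  T4=10  T5=14  T6=23  T7=18  T8=28
Turnaround (C−A): T1=38  T2=51  T3=3  T4=6  T5=8  T6=14  T7=8  T8=18
Response(T6) = first start − arrival = 18 − 9 = 9

9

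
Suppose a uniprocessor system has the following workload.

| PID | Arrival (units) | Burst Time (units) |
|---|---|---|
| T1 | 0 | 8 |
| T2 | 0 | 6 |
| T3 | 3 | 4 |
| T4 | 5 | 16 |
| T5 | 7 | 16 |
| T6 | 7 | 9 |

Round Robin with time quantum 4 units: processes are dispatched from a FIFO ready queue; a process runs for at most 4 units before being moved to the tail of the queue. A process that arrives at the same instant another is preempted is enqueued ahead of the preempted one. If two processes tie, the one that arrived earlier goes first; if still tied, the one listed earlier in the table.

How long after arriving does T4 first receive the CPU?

11

Timeline: | T1 0-4 | T2 4-8 | T3 8-12 | T1 12-16 | T4 16-20 | T5 20-24 | T6 24-28 | T2 28-30 | T4 30-34 | T5 34-38 | T6 38-42 | T4 42-46 | T5 46-50 | T6 50-51 | T4 51-55 | T5 55-59 |
Completion: T1=16  T2=30  T3=12  T4=55  T5=59  T6=51
Response(T4) = first start − arrival = 16 − 5 = 11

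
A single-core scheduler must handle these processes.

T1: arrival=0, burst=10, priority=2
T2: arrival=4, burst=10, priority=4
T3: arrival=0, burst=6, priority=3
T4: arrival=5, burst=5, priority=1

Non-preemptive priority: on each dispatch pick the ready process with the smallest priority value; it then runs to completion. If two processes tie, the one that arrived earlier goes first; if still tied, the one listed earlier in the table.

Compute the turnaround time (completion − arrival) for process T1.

Gantt: | T1 0-10 | T4 10-15 | T3 15-21 | T2 21-31 |
Completion: T1=10  T2=31  T3=21  T4=15
Turnaround (C−A): T1=10  T2=27  T3=21  T4=10
Turnaround(T1) = completion − arrival = 10 − 0 = 10

10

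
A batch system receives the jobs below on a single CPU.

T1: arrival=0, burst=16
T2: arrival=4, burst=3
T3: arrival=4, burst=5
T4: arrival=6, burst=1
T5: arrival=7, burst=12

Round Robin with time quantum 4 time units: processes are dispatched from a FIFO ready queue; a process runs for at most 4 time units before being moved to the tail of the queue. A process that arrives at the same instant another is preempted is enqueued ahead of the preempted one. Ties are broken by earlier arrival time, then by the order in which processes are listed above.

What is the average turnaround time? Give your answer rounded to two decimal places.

18.60

Schedule: | T1 0-4 | T2 4-7 | T3 7-11 | T1 11-15 | T4 15-16 | T5 16-20 | T3 20-21 | T1 21-25 | T5 25-29 | T1 29-33 | T5 33-37 |
Completion: T1=33  T2=7  T3=21  T4=16  T5=37
Turnaround times: T1=33, T2=3, T3=17, T4=10, T5=30
Average turnaround = (33+3+17+10+30) / 5 = 93/5 = 18.60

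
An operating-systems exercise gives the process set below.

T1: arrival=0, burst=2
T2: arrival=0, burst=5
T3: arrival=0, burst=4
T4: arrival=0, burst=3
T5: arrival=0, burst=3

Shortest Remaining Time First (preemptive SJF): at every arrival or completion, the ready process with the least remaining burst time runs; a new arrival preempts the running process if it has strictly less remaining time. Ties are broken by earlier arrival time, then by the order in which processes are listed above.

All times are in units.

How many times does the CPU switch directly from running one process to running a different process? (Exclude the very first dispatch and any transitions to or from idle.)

4

Gantt: | T1 0-2 | T4 2-5 | T5 5-8 | T3 8-12 | T2 12-17 |
Completion: T1=2  T2=17  T3=12  T4=5  T5=8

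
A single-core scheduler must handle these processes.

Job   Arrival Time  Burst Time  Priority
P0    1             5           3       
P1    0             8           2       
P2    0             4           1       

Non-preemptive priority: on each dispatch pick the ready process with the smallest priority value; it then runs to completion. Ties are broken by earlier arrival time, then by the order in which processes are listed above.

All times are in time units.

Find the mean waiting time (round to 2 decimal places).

Timeline: | P2 0-4 | P1 4-12 | P0 12-17 |
Completion: P0=17  P1=12  P2=4
Turnaround (C−A): P0=16  P1=12  P2=4
Waiting times: P0=11, P1=4, P2=0
Average waiting = (11+4+0) / 3 = 15/3 = 5.00

5.00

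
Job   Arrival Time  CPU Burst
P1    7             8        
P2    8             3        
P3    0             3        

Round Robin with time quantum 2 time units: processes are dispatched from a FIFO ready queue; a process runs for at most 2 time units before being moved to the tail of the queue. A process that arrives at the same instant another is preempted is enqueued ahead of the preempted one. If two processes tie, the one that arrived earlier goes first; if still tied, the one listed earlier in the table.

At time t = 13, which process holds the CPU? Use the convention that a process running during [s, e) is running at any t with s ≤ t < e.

Schedule: | P3 0-3 | idle 3-7 | P1 7-9 | P2 9-11 | P1 11-13 | P2 13-14 | P1 14-18 |
Completion: P1=18  P2=14  P3=3

P2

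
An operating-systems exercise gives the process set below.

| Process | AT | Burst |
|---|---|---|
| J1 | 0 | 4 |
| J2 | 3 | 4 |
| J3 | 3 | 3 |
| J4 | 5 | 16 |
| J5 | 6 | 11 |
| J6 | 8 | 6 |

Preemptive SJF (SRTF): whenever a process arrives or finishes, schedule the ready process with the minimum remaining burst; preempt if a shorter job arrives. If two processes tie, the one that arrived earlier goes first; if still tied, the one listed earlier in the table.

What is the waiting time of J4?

23

Gantt: | J1 0-4 | J3 4-7 | J2 7-11 | J6 11-17 | J5 17-28 | J4 28-44 |
Completion: J1=4  J2=11  J3=7  J4=44  J5=28  J6=17
Turnaround (C−A): J1=4  J2=8  J3=4  J4=39  J5=22  J6=9
Waiting(J4) = turnaround − burst = 39 − 16 = 23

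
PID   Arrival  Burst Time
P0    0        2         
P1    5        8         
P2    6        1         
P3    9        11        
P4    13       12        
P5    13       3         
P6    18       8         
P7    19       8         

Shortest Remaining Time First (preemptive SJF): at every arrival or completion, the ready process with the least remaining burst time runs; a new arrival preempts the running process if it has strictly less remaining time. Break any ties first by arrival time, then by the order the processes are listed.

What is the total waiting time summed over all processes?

64

Schedule: | P0 0-2 | idle 2-5 | P1 5-6 | P2 6-7 | P1 7-14 | P5 14-17 | P3 17-18 | P6 18-26 | P7 26-34 | P3 34-44 | P4 44-56 |
Completion: P0=2  P1=14  P2=7  P3=44  P4=56  P5=17  P6=26  P7=34
Turnaround (C−A): P0=2  P1=9  P2=1  P3=35  P4=43  P5=4  P6=8  P7=15
Waiting = turnaround − burst: P0=0, P1=1, P2=0, P3=24, P4=31, P5=1, P6=0, P7=7
Total waiting = 0 + 1 + 0 + 24 + 31 + 1 + 0 + 7 = 64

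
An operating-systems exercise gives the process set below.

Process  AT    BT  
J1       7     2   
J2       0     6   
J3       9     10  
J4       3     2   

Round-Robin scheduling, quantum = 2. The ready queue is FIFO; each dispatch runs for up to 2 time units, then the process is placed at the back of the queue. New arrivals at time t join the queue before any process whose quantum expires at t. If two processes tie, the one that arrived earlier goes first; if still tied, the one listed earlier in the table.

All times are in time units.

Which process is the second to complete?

Gantt: | J2 0-4 | J4 4-6 | J2 6-8 | J1 8-10 | J3 10-20 |
Completion: J1=10  J2=8  J3=20  J4=6
Finish order: J4 → J2 → J1 → J3

J2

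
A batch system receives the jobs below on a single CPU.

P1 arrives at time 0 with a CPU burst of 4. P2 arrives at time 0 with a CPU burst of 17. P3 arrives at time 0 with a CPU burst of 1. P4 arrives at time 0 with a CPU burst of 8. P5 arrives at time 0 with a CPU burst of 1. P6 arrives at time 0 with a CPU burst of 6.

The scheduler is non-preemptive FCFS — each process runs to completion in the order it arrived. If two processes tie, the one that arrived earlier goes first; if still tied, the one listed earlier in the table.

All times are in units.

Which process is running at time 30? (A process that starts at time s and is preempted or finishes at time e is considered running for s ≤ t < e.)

P5

Schedule: | P1 0-4 | P2 4-21 | P3 21-22 | P4 22-30 | P5 30-31 | P6 31-37 |
Completion: P1=4  P2=21  P3=22  P4=30  P5=31  P6=37
Turnaround (C−A): P1=4  P2=21  P3=22  P4=30  P5=31  P6=37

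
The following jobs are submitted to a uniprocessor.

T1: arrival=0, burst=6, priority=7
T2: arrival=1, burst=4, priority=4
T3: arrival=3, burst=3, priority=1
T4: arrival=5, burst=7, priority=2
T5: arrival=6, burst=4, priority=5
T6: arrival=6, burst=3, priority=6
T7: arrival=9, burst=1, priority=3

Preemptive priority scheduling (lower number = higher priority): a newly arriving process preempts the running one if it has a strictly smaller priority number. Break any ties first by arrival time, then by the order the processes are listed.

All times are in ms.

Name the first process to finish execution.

T3

Schedule: | T1 0-1 | T2 1-3 | T3 3-6 | T4 6-13 | T7 13-14 | T2 14-16 | T5 16-20 | T6 20-23 | T1 23-28 |
Completion: T1=28  T2=16  T3=6  T4=13  T5=20  T6=23  T7=14
Finish order: T3 → T4 → T7 → T2 → T5 → T6 → T1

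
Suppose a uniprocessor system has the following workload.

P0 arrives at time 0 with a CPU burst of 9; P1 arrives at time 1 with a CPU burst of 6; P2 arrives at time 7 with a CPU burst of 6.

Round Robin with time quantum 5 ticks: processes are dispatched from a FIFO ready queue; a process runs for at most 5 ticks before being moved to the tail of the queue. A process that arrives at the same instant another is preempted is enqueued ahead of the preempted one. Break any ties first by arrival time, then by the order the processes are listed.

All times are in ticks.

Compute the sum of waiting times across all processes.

26

Schedule: | P0 0-5 | P1 5-10 | P0 10-14 | P2 14-19 | P1 19-20 | P2 20-21 |
Completion: P0=14  P1=20  P2=21
Turnaround (C−A): P0=14  P1=19  P2=14
Waiting = turnaround − burst: P0=5, P1=13, P2=8
Total waiting = 5 + 13 + 8 = 26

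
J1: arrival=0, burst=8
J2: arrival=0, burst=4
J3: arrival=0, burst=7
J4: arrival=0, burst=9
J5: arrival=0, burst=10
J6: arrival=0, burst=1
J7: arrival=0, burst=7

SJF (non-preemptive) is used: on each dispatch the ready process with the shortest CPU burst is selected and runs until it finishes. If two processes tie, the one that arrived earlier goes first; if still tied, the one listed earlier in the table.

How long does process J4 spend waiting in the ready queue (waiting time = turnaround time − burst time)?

Timeline: | J6 0-1 | J2 1-5 | J3 5-12 | J7 12-19 | J1 19-27 | J4 27-36 | J5 36-46 |
Completion: J1=27  J2=5  J3=12  J4=36  J5=46  J6=1  J7=19
Waiting(J4) = turnaround − burst = 36 − 9 = 27

27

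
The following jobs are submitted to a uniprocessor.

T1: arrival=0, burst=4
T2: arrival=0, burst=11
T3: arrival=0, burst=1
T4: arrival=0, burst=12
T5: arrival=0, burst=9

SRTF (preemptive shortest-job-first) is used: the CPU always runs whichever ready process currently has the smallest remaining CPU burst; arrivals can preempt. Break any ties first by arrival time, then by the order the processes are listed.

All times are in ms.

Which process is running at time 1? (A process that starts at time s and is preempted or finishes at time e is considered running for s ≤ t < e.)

Schedule: | T3 0-1 | T1 1-5 | T5 5-14 | T2 14-25 | T4 25-37 |
Completion: T1=5  T2=25  T3=1  T4=37  T5=14
Turnaround (C−A): T1=5  T2=25  T3=1  T4=37  T5=14

T1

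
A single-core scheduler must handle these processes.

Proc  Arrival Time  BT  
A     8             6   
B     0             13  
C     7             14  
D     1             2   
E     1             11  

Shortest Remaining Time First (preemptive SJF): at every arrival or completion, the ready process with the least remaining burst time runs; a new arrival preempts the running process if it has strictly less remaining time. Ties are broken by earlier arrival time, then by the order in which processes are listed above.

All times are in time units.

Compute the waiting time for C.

Gantt: | B 0-1 | D 1-3 | E 3-14 | A 14-20 | B 20-32 | C 32-46 |
Completion: A=20  B=32  C=46  D=3  E=14
Turnaround (C−A): A=12  B=32  C=39  D=2  E=13
Waiting(C) = turnaround − burst = 39 − 14 = 25

25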